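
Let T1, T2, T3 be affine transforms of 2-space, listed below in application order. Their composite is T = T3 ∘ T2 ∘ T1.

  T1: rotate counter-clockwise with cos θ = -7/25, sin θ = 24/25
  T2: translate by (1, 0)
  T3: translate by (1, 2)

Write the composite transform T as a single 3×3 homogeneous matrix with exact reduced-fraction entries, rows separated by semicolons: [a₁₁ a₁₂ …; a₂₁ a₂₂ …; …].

T1 = [-7/25 -24/25 0; 24/25 -7/25 0; 0 0 1]
T2·T1 = [-7/25 -24/25 1; 24/25 -7/25 0; 0 0 1]
T3·…·T1 = [-7/25 -24/25 2; 24/25 -7/25 2; 0 0 1]

T = [-7/25 -24/25 2; 24/25 -7/25 2; 0 0 1]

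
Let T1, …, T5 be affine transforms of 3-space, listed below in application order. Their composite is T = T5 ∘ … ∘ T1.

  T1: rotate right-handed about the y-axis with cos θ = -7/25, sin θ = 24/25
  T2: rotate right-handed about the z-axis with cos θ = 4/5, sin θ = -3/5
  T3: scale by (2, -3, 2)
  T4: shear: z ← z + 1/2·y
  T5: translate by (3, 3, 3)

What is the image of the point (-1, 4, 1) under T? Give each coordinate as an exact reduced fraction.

T1 rotate right-handed about the y-axis with cos θ = -7/25, sin θ = 24/25: (-1, 4, 1) → (31/25, 4, 17/25)
T2 rotate right-handed about the z-axis with cos θ = 4/5, sin θ = -3/5: (31/25, 4, 17/25) → (424/125, 307/125, 17/25)
T3 scale by (2, -3, 2): (424/125, 307/125, 17/25) → (848/125, -921/125, 34/25)
T4 shear: z ← z + 1/2·y: (848/125, -921/125, 34/25) → (848/125, -921/125, -581/250)
T5 translate by (3, 3, 3): (848/125, -921/125, -581/250) → (1223/125, -546/125, 169/250)

T(p) = (1223/125, -546/125, 169/250)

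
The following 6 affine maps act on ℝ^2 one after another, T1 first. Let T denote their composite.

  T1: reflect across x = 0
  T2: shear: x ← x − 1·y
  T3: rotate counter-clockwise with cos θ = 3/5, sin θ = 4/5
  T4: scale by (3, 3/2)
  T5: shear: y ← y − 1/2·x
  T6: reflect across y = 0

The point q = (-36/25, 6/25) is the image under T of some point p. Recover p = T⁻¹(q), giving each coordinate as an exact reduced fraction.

T1 = [-1 0 0; 0 1 0; 0 0 1]
T2·T1 = [-1 -1 0; 0 1 0; 0 0 1]
T3·…·T1 = [-3/5 -7/5 0; -4/5 -1/5 0; 0 0 1]
T4·…·T1 = [-9/5 -21/5 0; -6/5 -3/10 0; 0 0 1]
T5·…·T1 = [-9/5 -21/5 0; -3/10 9/5 0; 0 0 1]
T6·…·T1 = [-9/5 -21/5 0; 3/10 -9/5 0; 0 0 1]
det M = 9/2; M⁻¹ = [-2/5 14/15 0; -1/15 -2/5 0; 0 0 1]
M⁻¹ · (-36/25, 6/25)ᵀ = (4/5, 0)ᵀ

p = (4/5, 0)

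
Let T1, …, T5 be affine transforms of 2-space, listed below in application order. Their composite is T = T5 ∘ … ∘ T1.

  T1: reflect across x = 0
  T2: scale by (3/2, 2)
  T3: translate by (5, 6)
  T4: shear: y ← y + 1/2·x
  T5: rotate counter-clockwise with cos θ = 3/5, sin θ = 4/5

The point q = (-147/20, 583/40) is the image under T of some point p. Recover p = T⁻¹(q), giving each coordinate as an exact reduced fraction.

T1 = [-1 0 0; 0 1 0; 0 0 1]
T2·T1 = [-3/2 0 0; 0 2 0; 0 0 1]
T3·…·T1 = [-3/2 0 5; 0 2 6; 0 0 1]
T4·…·T1 = [-3/2 0 5; -3/4 2 17/2; 0 0 1]
T5·…·T1 = [-3/10 -8/5 -19/5; -33/20 6/5 91/10; 0 0 1]
det M = -3; M⁻¹ = [-2/5 -8/15 10/3; -11/20 1/10 -3; 0 0 1]
M⁻¹ · (-147/20, 583/40)ᵀ = (-3/2, 5/2)ᵀ

p = (-3/2, 5/2)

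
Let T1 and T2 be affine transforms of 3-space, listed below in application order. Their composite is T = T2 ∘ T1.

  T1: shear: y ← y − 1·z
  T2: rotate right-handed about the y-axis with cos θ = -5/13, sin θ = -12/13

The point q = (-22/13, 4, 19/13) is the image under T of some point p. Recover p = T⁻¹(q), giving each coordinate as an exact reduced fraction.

p = (2, 5, 1)

T1 = [1 0 0 0; 0 1 -1 0; 0 0 1 0; 0 0 0 1]
T2·T1 = [-5/13 0 -12/13 0; 0 1 -1 0; 12/13 0 -5/13 0; 0 0 0 1]
det M = 1; M⁻¹ = [-5/13 0 12/13 0; -12/13 1 -5/13 0; -12/13 0 -5/13 0; 0 0 0 1]
M⁻¹ · (-22/13, 4, 19/13)ᵀ = (2, 5, 1)ᵀ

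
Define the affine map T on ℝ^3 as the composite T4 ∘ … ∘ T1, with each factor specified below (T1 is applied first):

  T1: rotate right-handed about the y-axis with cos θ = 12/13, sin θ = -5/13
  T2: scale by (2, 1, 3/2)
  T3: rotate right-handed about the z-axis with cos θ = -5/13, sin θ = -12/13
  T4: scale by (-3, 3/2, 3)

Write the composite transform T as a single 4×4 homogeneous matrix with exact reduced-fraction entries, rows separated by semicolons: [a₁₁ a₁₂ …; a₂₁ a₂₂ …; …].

T1 = [12/13 0 -5/13 0; 0 1 0 0; 5/13 0 12/13 0; 0 0 0 1]
T2·T1 = [24/13 0 -10/13 0; 0 1 0 0; 15/26 0 18/13 0; 0 0 0 1]
T3·…·T1 = [-120/169 12/13 50/169 0; -288/169 -5/13 120/169 0; 15/26 0 18/13 0; 0 0 0 1]
T4·…·T1 = [360/169 -36/13 -150/169 0; -432/169 -15/26 180/169 0; 45/26 0 54/13 0; 0 0 0 1]

T = [360/169 -36/13 -150/169 0; -432/169 -15/26 180/169 0; 45/26 0 54/13 0; 0 0 0 1]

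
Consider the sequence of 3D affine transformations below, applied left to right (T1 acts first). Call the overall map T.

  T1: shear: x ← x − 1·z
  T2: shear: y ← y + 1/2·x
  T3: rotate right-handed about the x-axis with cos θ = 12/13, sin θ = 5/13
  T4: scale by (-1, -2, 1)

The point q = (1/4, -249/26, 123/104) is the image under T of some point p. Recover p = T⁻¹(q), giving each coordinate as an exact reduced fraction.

T1 = [1 0 -1 0; 0 1 0 0; 0 0 1 0; 0 0 0 1]
T2·T1 = [1 0 -1 0; 1/2 1 -1/2 0; 0 0 1 0; 0 0 0 1]
T3·…·T1 = [1 0 -1 0; 6/13 12/13 -11/13 0; 5/26 5/13 19/26 0; 0 0 0 1]
T4·…·T1 = [-1 0 1 0; -12/13 -24/13 22/13 0; 5/26 5/13 19/26 0; 0 0 0 1]
det M = 2; M⁻¹ = [-1 5/26 12/13 0; 1/2 -6/13 5/13 0; 0 5/26 12/13 0; 0 0 0 1]
M⁻¹ · (1/4, -249/26, 123/104)ᵀ = (-1, 5, -3/4)ᵀ

p = (-1, 5, -3/4)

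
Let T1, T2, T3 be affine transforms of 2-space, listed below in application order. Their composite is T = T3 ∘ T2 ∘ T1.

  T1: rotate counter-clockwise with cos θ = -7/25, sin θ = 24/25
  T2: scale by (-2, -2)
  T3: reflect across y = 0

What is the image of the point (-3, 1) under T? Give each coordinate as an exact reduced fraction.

T1 rotate counter-clockwise with cos θ = -7/25, sin θ = 24/25: (-3, 1) → (-3/25, -79/25)
T2 scale by (-2, -2): (-3/25, -79/25) → (6/25, 158/25)
T3 reflect across y = 0: (6/25, 158/25) → (6/25, -158/25)

T(p) = (6/25, -158/25)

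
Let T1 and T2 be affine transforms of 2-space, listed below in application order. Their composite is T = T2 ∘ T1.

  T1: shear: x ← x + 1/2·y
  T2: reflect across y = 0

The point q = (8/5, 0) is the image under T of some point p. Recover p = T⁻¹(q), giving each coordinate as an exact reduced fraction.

p = (8/5, 0)

T1 = [1 1/2 0; 0 1 0; 0 0 1]
T2·T1 = [1 1/2 0; 0 -1 0; 0 0 1]
det M = -1; M⁻¹ = [1 1/2 0; 0 -1 0; 0 0 1]
M⁻¹ · (8/5, 0)ᵀ = (8/5, 0)ᵀ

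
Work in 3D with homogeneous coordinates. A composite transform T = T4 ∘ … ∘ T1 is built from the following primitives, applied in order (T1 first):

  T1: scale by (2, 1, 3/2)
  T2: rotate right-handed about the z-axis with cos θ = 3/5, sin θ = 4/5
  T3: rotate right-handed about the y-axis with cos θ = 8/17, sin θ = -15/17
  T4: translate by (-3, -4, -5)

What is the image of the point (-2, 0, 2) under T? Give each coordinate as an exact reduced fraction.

T1 scale by (2, 1, 3/2): (-2, 0, 2) → (-4, 0, 3)
T2 rotate right-handed about the z-axis with cos θ = 3/5, sin θ = 4/5: (-4, 0, 3) → (-12/5, -16/5, 3)
T3 rotate right-handed about the y-axis with cos θ = 8/17, sin θ = -15/17: (-12/5, -16/5, 3) → (-321/85, -16/5, -12/17)
T4 translate by (-3, -4, -5): (-321/85, -16/5, -12/17) → (-576/85, -36/5, -97/17)

T(p) = (-576/85, -36/5, -97/17)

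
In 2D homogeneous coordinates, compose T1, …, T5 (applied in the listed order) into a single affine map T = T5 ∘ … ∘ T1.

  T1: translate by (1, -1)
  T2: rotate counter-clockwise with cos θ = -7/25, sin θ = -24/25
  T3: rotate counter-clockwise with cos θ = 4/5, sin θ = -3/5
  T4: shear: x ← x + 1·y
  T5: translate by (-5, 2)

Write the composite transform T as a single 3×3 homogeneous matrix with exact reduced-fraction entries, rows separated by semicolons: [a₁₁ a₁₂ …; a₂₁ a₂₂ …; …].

T1 = [1 0 1; 0 1 -1; 0 0 1]
T2·T1 = [-7/25 24/25 -31/25; -24/25 -7/25 -17/25; 0 0 1]
T3·…·T1 = [-4/5 3/5 -7/5; -3/5 -4/5 1/5; 0 0 1]
T4·…·T1 = [-7/5 -1/5 -6/5; -3/5 -4/5 1/5; 0 0 1]
T5·…·T1 = [-7/5 -1/5 -31/5; -3/5 -4/5 11/5; 0 0 1]

T = [-7/5 -1/5 -31/5; -3/5 -4/5 11/5; 0 0 1]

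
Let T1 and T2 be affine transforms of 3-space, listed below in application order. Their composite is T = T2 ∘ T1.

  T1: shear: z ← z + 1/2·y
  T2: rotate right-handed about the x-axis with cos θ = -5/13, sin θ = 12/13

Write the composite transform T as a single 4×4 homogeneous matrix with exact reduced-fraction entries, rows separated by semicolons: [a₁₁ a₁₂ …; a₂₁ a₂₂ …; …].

T = [1 0 0 0; 0 -11/13 -12/13 0; 0 19/26 -5/13 0; 0 0 0 1]

T1 = [1 0 0 0; 0 1 0 0; 0 1/2 1 0; 0 0 0 1]
T2·T1 = [1 0 0 0; 0 -11/13 -12/13 0; 0 19/26 -5/13 0; 0 0 0 1]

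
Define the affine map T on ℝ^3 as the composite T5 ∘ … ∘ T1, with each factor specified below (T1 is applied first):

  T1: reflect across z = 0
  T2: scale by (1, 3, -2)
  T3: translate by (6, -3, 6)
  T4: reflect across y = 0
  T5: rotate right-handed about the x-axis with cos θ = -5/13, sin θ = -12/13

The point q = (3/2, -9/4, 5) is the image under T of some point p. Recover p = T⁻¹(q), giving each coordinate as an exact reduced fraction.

T1 = [1 0 0 0; 0 1 0 0; 0 0 -1 0; 0 0 0 1]
T2·T1 = [1 0 0 0; 0 3 0 0; 0 0 2 0; 0 0 0 1]
T3·…·T1 = [1 0 0 6; 0 3 0 -3; 0 0 2 6; 0 0 0 1]
T4·…·T1 = [1 0 0 6; 0 -3 0 3; 0 0 2 6; 0 0 0 1]
T5·…·T1 = [1 0 0 6; 0 15/13 24/13 57/13; 0 36/13 -10/13 -66/13; 0 0 0 1]
det M = -6; M⁻¹ = [1 0 0 -6; 0 5/39 4/13 1; 0 6/13 -5/26 -3; 0 0 0 1]
M⁻¹ · (3/2, -9/4, 5)ᵀ = (-9/2, 9/4, -5)ᵀ

p = (-9/2, 9/4, -5)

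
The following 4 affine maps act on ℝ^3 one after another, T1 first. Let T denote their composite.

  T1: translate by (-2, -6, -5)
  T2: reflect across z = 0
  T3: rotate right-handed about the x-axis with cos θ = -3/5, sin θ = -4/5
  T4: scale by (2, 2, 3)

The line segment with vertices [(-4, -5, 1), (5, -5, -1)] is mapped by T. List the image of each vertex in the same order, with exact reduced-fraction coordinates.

T1 translate by (-2, -6, -5): (-4, -5, 1) → (-6, -11, -4); (5, -5, -1) → (3, -11, -6)
T2 reflect across z = 0: (-6, -11, -4) → (-6, -11, 4); (3, -11, -6) → (3, -11, 6)
T3 rotate right-handed about the x-axis with cos θ = -3/5, sin θ = -4/5: (-6, -11, 4) → (-6, 49/5, 32/5); (3, -11, 6) → (3, 57/5, 26/5)
T4 scale by (2, 2, 3): (-6, 49/5, 32/5) → (-12, 98/5, 96/5); (3, 57/5, 26/5) → (6, 114/5, 78/5)

image vertices: (-12, 98/5, 96/5), (6, 114/5, 78/5)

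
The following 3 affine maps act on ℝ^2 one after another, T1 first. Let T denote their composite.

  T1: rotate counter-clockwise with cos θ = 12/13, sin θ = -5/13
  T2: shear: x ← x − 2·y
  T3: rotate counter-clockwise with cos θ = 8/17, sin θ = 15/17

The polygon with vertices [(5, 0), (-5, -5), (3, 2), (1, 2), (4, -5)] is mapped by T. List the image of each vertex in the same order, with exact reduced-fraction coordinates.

T1 rotate counter-clockwise with cos θ = 12/13, sin θ = -5/13: (5, 0) → (60/13, -25/13); (-5, -5) → (-85/13, -35/13); (3, 2) → (46/13, 9/13); (1, 2) → (22/13, 19/13); (4, -5) → (23/13, -80/13)
T2 shear: x ← x − 2·y: (60/13, -25/13) → (110/13, -25/13); (-85/13, -35/13) → (-15/13, -35/13); (46/13, 9/13) → (28/13, 9/13); (22/13, 19/13) → (-16/13, 19/13); (23/13, -80/13) → (183/13, -80/13)
T3 rotate counter-clockwise with cos θ = 8/17, sin θ = 15/17: (110/13, -25/13) → (1255/221, 1450/221); (-15/13, -35/13) → (405/221, -505/221); (28/13, 9/13) → (89/221, 492/221); (-16/13, 19/13) → (-413/221, -88/221); (183/13, -80/13) → (2664/221, 2105/221)

image vertices: (1255/221, 1450/221), (405/221, -505/221), (89/221, 492/221), (-413/221, -88/221), (2664/221, 2105/221)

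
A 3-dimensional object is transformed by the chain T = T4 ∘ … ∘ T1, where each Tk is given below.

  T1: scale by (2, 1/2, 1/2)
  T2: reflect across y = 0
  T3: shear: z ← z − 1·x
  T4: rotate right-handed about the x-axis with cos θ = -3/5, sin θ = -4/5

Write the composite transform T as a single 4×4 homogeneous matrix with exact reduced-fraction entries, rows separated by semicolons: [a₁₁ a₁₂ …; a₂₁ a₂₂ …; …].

T1 = [2 0 0 0; 0 1/2 0 0; 0 0 1/2 0; 0 0 0 1]
T2·T1 = [2 0 0 0; 0 -1/2 0 0; 0 0 1/2 0; 0 0 0 1]
T3·…·T1 = [2 0 0 0; 0 -1/2 0 0; -2 0 1/2 0; 0 0 0 1]
T4·…·T1 = [2 0 0 0; -8/5 3/10 2/5 0; 6/5 2/5 -3/10 0; 0 0 0 1]

T = [2 0 0 0; -8/5 3/10 2/5 0; 6/5 2/5 -3/10 0; 0 0 0 1]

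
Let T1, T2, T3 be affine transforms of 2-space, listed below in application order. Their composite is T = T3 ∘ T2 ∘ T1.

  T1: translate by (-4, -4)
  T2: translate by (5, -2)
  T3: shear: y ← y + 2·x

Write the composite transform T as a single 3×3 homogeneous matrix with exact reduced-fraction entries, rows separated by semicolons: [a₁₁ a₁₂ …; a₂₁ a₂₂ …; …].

T1 = [1 0 -4; 0 1 -4; 0 0 1]
T2·T1 = [1 0 1; 0 1 -6; 0 0 1]
T3·…·T1 = [1 0 1; 2 1 -4; 0 0 1]

T = [1 0 1; 2 1 -4; 0 0 1]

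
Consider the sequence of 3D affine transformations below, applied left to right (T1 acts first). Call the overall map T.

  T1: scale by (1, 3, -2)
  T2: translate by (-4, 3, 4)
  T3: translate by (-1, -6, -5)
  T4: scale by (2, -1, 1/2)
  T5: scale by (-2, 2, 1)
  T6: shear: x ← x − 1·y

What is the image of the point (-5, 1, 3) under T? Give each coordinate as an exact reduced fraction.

T1 scale by (1, 3, -2): (-5, 1, 3) → (-5, 3, -6)
T2 translate by (-4, 3, 4): (-5, 3, -6) → (-9, 6, -2)
T3 translate by (-1, -6, -5): (-9, 6, -2) → (-10, 0, -7)
T4 scale by (2, -1, 1/2): (-10, 0, -7) → (-20, 0, -7/2)
T5 scale by (-2, 2, 1): (-20, 0, -7/2) → (40, 0, -7/2)
T6 shear: x ← x − 1·y: (40, 0, -7/2) → (40, 0, -7/2)

T(p) = (40, 0, -7/2)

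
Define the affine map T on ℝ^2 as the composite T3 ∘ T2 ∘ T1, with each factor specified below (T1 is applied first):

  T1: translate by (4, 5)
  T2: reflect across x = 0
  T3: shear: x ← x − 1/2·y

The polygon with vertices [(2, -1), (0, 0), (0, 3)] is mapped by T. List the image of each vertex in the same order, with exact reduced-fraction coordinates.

T1 translate by (4, 5): (2, -1) → (6, 4); (0, 0) → (4, 5); (0, 3) → (4, 8)
T2 reflect across x = 0: (6, 4) → (-6, 4); (4, 5) → (-4, 5); (4, 8) → (-4, 8)
T3 shear: x ← x − 1/2·y: (-6, 4) → (-8, 4); (-4, 5) → (-13/2, 5); (-4, 8) → (-8, 8)

image vertices: (-8, 4), (-13/2, 5), (-8, 8)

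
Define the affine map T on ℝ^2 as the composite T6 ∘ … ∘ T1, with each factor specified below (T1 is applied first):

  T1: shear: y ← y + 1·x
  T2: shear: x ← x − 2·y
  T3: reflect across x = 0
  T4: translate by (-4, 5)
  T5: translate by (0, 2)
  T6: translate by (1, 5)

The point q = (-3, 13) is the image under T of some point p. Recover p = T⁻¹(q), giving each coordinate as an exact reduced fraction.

T1 = [1 0 0; 1 1 0; 0 0 1]
T2·T1 = [-1 -2 0; 1 1 0; 0 0 1]
T3·…·T1 = [1 2 0; 1 1 0; 0 0 1]
T4·…·T1 = [1 2 -4; 1 1 5; 0 0 1]
T5·…·T1 = [1 2 -4; 1 1 7; 0 0 1]
T6·…·T1 = [1 2 -3; 1 1 12; 0 0 1]
det M = -1; M⁻¹ = [-1 2 -27; 1 -1 15; 0 0 1]
M⁻¹ · (-3, 13)ᵀ = (2, -1)ᵀ

p = (2, -1)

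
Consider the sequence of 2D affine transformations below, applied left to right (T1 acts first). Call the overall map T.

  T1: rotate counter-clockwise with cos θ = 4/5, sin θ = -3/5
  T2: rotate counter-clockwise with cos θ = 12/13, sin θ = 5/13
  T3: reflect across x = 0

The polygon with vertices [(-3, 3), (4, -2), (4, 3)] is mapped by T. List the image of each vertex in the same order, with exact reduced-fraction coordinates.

image vertices: (141/65, 237/65), (-44/13, -38/13), (-60/13, 25/13)

T1 rotate counter-clockwise with cos θ = 4/5, sin θ = -3/5: (-3, 3) → (-3/5, 21/5); (4, -2) → (2, -4); (4, 3) → (5, 0)
T2 rotate counter-clockwise with cos θ = 12/13, sin θ = 5/13: (-3/5, 21/5) → (-141/65, 237/65); (2, -4) → (44/13, -38/13); (5, 0) → (60/13, 25/13)
T3 reflect across x = 0: (-141/65, 237/65) → (141/65, 237/65); (44/13, -38/13) → (-44/13, -38/13); (60/13, 25/13) → (-60/13, 25/13)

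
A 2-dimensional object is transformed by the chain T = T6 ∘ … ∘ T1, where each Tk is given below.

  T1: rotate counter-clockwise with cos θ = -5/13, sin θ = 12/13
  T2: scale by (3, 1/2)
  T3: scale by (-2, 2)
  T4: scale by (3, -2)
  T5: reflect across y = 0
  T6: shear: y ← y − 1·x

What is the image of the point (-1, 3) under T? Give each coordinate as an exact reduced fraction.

T1 rotate counter-clockwise with cos θ = -5/13, sin θ = 12/13: (-1, 3) → (-31/13, -27/13)
T2 scale by (3, 1/2): (-31/13, -27/13) → (-93/13, -27/26)
T3 scale by (-2, 2): (-93/13, -27/26) → (186/13, -27/13)
T4 scale by (3, -2): (186/13, -27/13) → (558/13, 54/13)
T5 reflect across y = 0: (558/13, 54/13) → (558/13, -54/13)
T6 shear: y ← y − 1·x: (558/13, -54/13) → (558/13, -612/13)

T(p) = (558/13, -612/13)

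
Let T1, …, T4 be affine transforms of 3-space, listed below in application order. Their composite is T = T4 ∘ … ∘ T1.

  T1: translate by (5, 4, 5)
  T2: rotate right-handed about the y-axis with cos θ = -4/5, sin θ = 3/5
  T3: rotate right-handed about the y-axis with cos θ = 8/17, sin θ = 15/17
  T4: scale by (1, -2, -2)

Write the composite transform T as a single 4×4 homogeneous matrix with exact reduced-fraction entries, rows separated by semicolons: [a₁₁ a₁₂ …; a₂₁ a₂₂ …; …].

T = [-77/85 0 -36/85 -113/17; 0 -2 0 -8; -72/85 0 154/85 82/17; 0 0 0 1]

T1 = [1 0 0 5; 0 1 0 4; 0 0 1 5; 0 0 0 1]
T2·T1 = [-4/5 0 3/5 -1; 0 1 0 4; -3/5 0 -4/5 -7; 0 0 0 1]
T3·…·T1 = [-77/85 0 -36/85 -113/17; 0 1 0 4; 36/85 0 -77/85 -41/17; 0 0 0 1]
T4·…·T1 = [-77/85 0 -36/85 -113/17; 0 -2 0 -8; -72/85 0 154/85 82/17; 0 0 0 1]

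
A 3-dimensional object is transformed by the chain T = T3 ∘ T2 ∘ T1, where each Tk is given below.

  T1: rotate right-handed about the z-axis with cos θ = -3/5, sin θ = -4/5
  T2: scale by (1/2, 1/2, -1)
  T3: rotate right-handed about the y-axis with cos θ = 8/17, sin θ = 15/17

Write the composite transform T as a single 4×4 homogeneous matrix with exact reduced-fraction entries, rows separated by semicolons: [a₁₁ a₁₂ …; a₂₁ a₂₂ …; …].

T1 = [-3/5 4/5 0 0; -4/5 -3/5 0 0; 0 0 1 0; 0 0 0 1]
T2·T1 = [-3/10 2/5 0 0; -2/5 -3/10 0 0; 0 0 -1 0; 0 0 0 1]
T3·…·T1 = [-12/85 16/85 -15/17 0; -2/5 -3/10 0 0; 9/34 -6/17 -8/17 0; 0 0 0 1]

T = [-12/85 16/85 -15/17 0; -2/5 -3/10 0 0; 9/34 -6/17 -8/17 0; 0 0 0 1]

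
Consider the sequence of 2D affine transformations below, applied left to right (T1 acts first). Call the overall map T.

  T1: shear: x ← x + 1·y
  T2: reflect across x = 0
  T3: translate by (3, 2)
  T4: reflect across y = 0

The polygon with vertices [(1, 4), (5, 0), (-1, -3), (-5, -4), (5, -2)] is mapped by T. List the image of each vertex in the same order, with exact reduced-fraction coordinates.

T1 shear: x ← x + 1·y: (1, 4) → (5, 4); (5, 0) → (5, 0); (-1, -3) → (-4, -3); (-5, -4) → (-9, -4); (5, -2) → (3, -2)
T2 reflect across x = 0: (5, 4) → (-5, 4); (5, 0) → (-5, 0); (-4, -3) → (4, -3); (-9, -4) → (9, -4); (3, -2) → (-3, -2)
T3 translate by (3, 2): (-5, 4) → (-2, 6); (-5, 0) → (-2, 2); (4, -3) → (7, -1); (9, -4) → (12, -2); (-3, -2) → (0, 0)
T4 reflect across y = 0: (-2, 6) → (-2, -6); (-2, 2) → (-2, -2); (7, -1) → (7, 1); (12, -2) → (12, 2); (0, 0) → (0, 0)

image vertices: (-2, -6), (-2, -2), (7, 1), (12, 2), (0, 0)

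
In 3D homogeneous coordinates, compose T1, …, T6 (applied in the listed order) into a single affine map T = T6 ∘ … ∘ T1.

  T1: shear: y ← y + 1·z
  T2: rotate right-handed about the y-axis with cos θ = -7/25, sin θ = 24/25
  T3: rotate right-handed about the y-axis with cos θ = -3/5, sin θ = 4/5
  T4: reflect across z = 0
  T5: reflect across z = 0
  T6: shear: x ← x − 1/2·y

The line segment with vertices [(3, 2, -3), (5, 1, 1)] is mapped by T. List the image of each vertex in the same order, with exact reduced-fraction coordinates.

T1 shear: y ← y + 1·z: (3, 2, -3) → (3, -1, -3); (5, 1, 1) → (5, 2, 1)
T2 rotate right-handed about the y-axis with cos θ = -7/25, sin θ = 24/25: (3, -1, -3) → (-93/25, -1, -51/25); (5, 2, 1) → (-11/25, 2, -127/25)
T3 rotate right-handed about the y-axis with cos θ = -3/5, sin θ = 4/5: (-93/25, -1, -51/25) → (3/5, -1, 21/5); (-11/25, 2, -127/25) → (-19/5, 2, 17/5)
T4 reflect across z = 0: (3/5, -1, 21/5) → (3/5, -1, -21/5); (-19/5, 2, 17/5) → (-19/5, 2, -17/5)
T5 reflect across z = 0: (3/5, -1, -21/5) → (3/5, -1, 21/5); (-19/5, 2, -17/5) → (-19/5, 2, 17/5)
T6 shear: x ← x − 1/2·y: (3/5, -1, 21/5) → (11/10, -1, 21/5); (-19/5, 2, 17/5) → (-24/5, 2, 17/5)

image vertices: (11/10, -1, 21/5), (-24/5, 2, 17/5)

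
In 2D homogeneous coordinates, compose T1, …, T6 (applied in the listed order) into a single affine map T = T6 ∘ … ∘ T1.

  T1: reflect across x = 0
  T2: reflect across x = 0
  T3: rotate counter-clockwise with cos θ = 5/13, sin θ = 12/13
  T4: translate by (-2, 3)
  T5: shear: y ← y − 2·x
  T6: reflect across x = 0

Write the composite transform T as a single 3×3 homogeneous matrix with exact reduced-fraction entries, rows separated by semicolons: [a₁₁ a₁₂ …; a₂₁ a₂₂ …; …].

T = [-5/13 12/13 2; 2/13 29/13 7; 0 0 1]

T1 = [-1 0 0; 0 1 0; 0 0 1]
T2·T1 = [1 0 0; 0 1 0; 0 0 1]
T3·…·T1 = [5/13 -12/13 0; 12/13 5/13 0; 0 0 1]
T4·…·T1 = [5/13 -12/13 -2; 12/13 5/13 3; 0 0 1]
T5·…·T1 = [5/13 -12/13 -2; 2/13 29/13 7; 0 0 1]
T6·…·T1 = [-5/13 12/13 2; 2/13 29/13 7; 0 0 1]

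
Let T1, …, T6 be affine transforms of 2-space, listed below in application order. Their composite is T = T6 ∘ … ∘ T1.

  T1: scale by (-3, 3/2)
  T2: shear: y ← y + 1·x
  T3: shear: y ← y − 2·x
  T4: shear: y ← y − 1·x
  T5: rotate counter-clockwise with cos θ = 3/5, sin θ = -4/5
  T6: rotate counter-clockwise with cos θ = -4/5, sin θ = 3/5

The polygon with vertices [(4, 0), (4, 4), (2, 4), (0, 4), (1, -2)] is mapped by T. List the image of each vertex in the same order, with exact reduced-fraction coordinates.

image vertices: (-24, -12), (-30, -12), (-18, -6), (-6, 0), (-3, -3)

T1 scale by (-3, 3/2): (4, 0) → (-12, 0); (4, 4) → (-12, 6); (2, 4) → (-6, 6); (0, 4) → (0, 6); (1, -2) → (-3, -3)
T2 shear: y ← y + 1·x: (-12, 0) → (-12, -12); (-12, 6) → (-12, -6); (-6, 6) → (-6, 0); (0, 6) → (0, 6); (-3, -3) → (-3, -6)
T3 shear: y ← y − 2·x: (-12, -12) → (-12, 12); (-12, -6) → (-12, 18); (-6, 0) → (-6, 12); (0, 6) → (0, 6); (-3, -6) → (-3, 0)
T4 shear: y ← y − 1·x: (-12, 12) → (-12, 24); (-12, 18) → (-12, 30); (-6, 12) → (-6, 18); (0, 6) → (0, 6); (-3, 0) → (-3, 3)
T5 rotate counter-clockwise with cos θ = 3/5, sin θ = -4/5: (-12, 24) → (12, 24); (-12, 30) → (84/5, 138/5); (-6, 18) → (54/5, 78/5); (0, 6) → (24/5, 18/5); (-3, 3) → (3/5, 21/5)
T6 rotate counter-clockwise with cos θ = -4/5, sin θ = 3/5: (12, 24) → (-24, -12); (84/5, 138/5) → (-30, -12); (54/5, 78/5) → (-18, -6); (24/5, 18/5) → (-6, 0); (3/5, 21/5) → (-3, -3)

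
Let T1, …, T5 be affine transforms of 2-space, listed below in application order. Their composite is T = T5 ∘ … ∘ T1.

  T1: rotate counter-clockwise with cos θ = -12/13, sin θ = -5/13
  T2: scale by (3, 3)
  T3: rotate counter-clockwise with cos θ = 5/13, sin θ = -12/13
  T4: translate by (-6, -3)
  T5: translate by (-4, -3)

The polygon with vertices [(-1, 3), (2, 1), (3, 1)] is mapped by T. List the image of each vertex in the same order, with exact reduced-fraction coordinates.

T1 rotate counter-clockwise with cos θ = -12/13, sin θ = -5/13: (-1, 3) → (27/13, -31/13); (2, 1) → (-19/13, -22/13); (3, 1) → (-31/13, -27/13)
T2 scale by (3, 3): (27/13, -31/13) → (81/13, -93/13); (-19/13, -22/13) → (-57/13, -66/13); (-31/13, -27/13) → (-93/13, -81/13)
T3 rotate counter-clockwise with cos θ = 5/13, sin θ = -12/13: (81/13, -93/13) → (-711/169, -1437/169); (-57/13, -66/13) → (-1077/169, 354/169); (-93/13, -81/13) → (-1437/169, 711/169)
T4 translate by (-6, -3): (-711/169, -1437/169) → (-1725/169, -1944/169); (-1077/169, 354/169) → (-2091/169, -153/169); (-1437/169, 711/169) → (-2451/169, 204/169)
T5 translate by (-4, -3): (-1725/169, -1944/169) → (-2401/169, -2451/169); (-2091/169, -153/169) → (-2767/169, -660/169); (-2451/169, 204/169) → (-3127/169, -303/169)

image vertices: (-2401/169, -2451/169), (-2767/169, -660/169), (-3127/169, -303/169)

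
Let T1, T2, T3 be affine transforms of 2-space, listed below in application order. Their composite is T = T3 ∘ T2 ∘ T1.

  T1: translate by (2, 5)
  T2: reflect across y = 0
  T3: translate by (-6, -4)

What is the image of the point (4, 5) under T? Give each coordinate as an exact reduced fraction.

T1 translate by (2, 5): (4, 5) → (6, 10)
T2 reflect across y = 0: (6, 10) → (6, -10)
T3 translate by (-6, -4): (6, -10) → (0, -14)

T(p) = (0, -14)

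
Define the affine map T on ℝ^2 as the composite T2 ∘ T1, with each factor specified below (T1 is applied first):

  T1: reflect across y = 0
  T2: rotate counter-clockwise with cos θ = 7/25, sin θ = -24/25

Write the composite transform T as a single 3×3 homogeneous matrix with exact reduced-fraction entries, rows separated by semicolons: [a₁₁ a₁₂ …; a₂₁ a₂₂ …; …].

T1 = [1 0 0; 0 -1 0; 0 0 1]
T2·T1 = [7/25 -24/25 0; -24/25 -7/25 0; 0 0 1]

T = [7/25 -24/25 0; -24/25 -7/25 0; 0 0 1]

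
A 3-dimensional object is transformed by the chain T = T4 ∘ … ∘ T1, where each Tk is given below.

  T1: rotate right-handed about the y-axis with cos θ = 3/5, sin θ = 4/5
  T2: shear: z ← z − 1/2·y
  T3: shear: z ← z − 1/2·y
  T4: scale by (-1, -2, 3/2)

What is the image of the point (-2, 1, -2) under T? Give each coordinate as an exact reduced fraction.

T(p) = (14/5, -2, -9/10)

T1 rotate right-handed about the y-axis with cos θ = 3/5, sin θ = 4/5: (-2, 1, -2) → (-14/5, 1, 2/5)
T2 shear: z ← z − 1/2·y: (-14/5, 1, 2/5) → (-14/5, 1, -1/10)
T3 shear: z ← z − 1/2·y: (-14/5, 1, -1/10) → (-14/5, 1, -3/5)
T4 scale by (-1, -2, 3/2): (-14/5, 1, -3/5) → (14/5, -2, -9/10)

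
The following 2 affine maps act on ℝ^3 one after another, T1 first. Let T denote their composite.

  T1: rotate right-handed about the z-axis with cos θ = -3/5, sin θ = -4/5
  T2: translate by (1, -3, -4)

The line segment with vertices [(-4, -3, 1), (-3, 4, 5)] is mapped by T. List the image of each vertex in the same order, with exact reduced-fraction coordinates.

T1 rotate right-handed about the z-axis with cos θ = -3/5, sin θ = -4/5: (-4, -3, 1) → (0, 5, 1); (-3, 4, 5) → (5, 0, 5)
T2 translate by (1, -3, -4): (0, 5, 1) → (1, 2, -3); (5, 0, 5) → (6, -3, 1)

image vertices: (1, 2, -3), (6, -3, 1)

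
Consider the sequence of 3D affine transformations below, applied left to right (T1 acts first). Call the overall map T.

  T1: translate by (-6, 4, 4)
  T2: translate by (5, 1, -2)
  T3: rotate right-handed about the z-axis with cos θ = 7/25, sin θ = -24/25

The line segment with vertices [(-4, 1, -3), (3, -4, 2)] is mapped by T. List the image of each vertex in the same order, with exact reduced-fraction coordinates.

image vertices: (109/25, 162/25, -1), (38/25, -41/25, 4)

T1 translate by (-6, 4, 4): (-4, 1, -3) → (-10, 5, 1); (3, -4, 2) → (-3, 0, 6)
T2 translate by (5, 1, -2): (-10, 5, 1) → (-5, 6, -1); (-3, 0, 6) → (2, 1, 4)
T3 rotate right-handed about the z-axis with cos θ = 7/25, sin θ = -24/25: (-5, 6, -1) → (109/25, 162/25, -1); (2, 1, 4) → (38/25, -41/25, 4)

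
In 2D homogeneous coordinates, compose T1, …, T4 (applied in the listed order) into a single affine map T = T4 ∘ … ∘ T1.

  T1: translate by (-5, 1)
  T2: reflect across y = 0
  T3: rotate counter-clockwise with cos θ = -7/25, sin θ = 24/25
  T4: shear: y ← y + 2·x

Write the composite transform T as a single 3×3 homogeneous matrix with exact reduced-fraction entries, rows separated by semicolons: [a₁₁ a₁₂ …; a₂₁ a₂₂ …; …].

T = [-7/25 24/25 59/25; 2/5 11/5 1/5; 0 0 1]

T1 = [1 0 -5; 0 1 1; 0 0 1]
T2·T1 = [1 0 -5; 0 -1 -1; 0 0 1]
T3·…·T1 = [-7/25 24/25 59/25; 24/25 7/25 -113/25; 0 0 1]
T4·…·T1 = [-7/25 24/25 59/25; 2/5 11/5 1/5; 0 0 1]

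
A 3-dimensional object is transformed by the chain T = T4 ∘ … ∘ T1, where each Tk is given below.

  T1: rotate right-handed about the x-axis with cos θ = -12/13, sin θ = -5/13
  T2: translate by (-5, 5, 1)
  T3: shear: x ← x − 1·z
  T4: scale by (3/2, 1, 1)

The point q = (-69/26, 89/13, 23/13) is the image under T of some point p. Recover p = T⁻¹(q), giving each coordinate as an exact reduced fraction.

T1 = [1 0 0 0; 0 -12/13 5/13 0; 0 -5/13 -12/13 0; 0 0 0 1]
T2·T1 = [1 0 0 -5; 0 -12/13 5/13 5; 0 -5/13 -12/13 1; 0 0 0 1]
T3·…·T1 = [1 5/13 12/13 -6; 0 -12/13 5/13 5; 0 -5/13 -12/13 1; 0 0 0 1]
T4·…·T1 = [3/2 15/26 18/13 -9; 0 -12/13 5/13 5; 0 -5/13 -12/13 1; 0 0 0 1]
det M = 3/2; M⁻¹ = [2/3 0 1 5; 0 -12/13 -5/13 5; 0 5/13 -12/13 -1; 0 0 0 1]
M⁻¹ · (-69/26, 89/13, 23/13)ᵀ = (5, -2, 0)ᵀ

p = (5, -2, 0)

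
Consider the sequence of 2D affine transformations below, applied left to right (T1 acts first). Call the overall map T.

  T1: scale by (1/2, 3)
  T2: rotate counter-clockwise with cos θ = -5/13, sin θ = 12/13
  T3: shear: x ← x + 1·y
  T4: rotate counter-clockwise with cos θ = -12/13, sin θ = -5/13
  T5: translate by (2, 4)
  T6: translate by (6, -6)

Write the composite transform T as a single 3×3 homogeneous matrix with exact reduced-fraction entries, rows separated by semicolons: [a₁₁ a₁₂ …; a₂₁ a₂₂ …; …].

T = [-12/169 537/169 8; -179/338 435/169 -2; 0 0 1]

T1 = [1/2 0 0; 0 3 0; 0 0 1]
T2·T1 = [-5/26 -36/13 0; 6/13 -15/13 0; 0 0 1]
T3·…·T1 = [7/26 -51/13 0; 6/13 -15/13 0; 0 0 1]
T4·…·T1 = [-12/169 537/169 0; -179/338 435/169 0; 0 0 1]
T5·…·T1 = [-12/169 537/169 2; -179/338 435/169 4; 0 0 1]
T6·…·T1 = [-12/169 537/169 8; -179/338 435/169 -2; 0 0 1]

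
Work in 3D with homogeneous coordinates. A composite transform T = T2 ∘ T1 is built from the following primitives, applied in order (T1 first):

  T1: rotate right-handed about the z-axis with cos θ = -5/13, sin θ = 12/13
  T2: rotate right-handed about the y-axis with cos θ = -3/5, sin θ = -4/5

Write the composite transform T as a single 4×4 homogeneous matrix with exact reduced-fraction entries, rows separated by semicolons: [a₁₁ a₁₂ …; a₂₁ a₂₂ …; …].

T1 = [-5/13 -12/13 0 0; 12/13 -5/13 0 0; 0 0 1 0; 0 0 0 1]
T2·T1 = [3/13 36/65 -4/5 0; 12/13 -5/13 0 0; -4/13 -48/65 -3/5 0; 0 0 0 1]

T = [3/13 36/65 -4/5 0; 12/13 -5/13 0 0; -4/13 -48/65 -3/5 0; 0 0 0 1]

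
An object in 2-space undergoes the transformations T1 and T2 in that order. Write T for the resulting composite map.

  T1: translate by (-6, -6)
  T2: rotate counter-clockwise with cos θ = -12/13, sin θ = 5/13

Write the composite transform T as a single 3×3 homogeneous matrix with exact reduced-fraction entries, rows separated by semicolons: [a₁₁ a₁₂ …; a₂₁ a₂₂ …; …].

T1 = [1 0 -6; 0 1 -6; 0 0 1]
T2·T1 = [-12/13 -5/13 102/13; 5/13 -12/13 42/13; 0 0 1]

T = [-12/13 -5/13 102/13; 5/13 -12/13 42/13; 0 0 1]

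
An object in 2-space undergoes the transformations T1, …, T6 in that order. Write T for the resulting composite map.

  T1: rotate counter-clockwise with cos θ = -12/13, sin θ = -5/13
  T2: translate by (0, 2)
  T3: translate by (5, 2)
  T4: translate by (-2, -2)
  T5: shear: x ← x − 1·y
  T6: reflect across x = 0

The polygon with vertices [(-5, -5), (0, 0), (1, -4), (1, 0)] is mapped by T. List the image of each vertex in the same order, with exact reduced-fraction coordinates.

image vertices: (37/13, 111/13), (-1, 2), (62/13, 69/13), (-6/13, 21/13)

T1 rotate counter-clockwise with cos θ = -12/13, sin θ = -5/13: (-5, -5) → (35/13, 85/13); (0, 0) → (0, 0); (1, -4) → (-32/13, 43/13); (1, 0) → (-12/13, -5/13)
T2 translate by (0, 2): (35/13, 85/13) → (35/13, 111/13); (0, 0) → (0, 2); (-32/13, 43/13) → (-32/13, 69/13); (-12/13, -5/13) → (-12/13, 21/13)
T3 translate by (5, 2): (35/13, 111/13) → (100/13, 137/13); (0, 2) → (5, 4); (-32/13, 69/13) → (33/13, 95/13); (-12/13, 21/13) → (53/13, 47/13)
T4 translate by (-2, -2): (100/13, 137/13) → (74/13, 111/13); (5, 4) → (3, 2); (33/13, 95/13) → (7/13, 69/13); (53/13, 47/13) → (27/13, 21/13)
T5 shear: x ← x − 1·y: (74/13, 111/13) → (-37/13, 111/13); (3, 2) → (1, 2); (7/13, 69/13) → (-62/13, 69/13); (27/13, 21/13) → (6/13, 21/13)
T6 reflect across x = 0: (-37/13, 111/13) → (37/13, 111/13); (1, 2) → (-1, 2); (-62/13, 69/13) → (62/13, 69/13); (6/13, 21/13) → (-6/13, 21/13)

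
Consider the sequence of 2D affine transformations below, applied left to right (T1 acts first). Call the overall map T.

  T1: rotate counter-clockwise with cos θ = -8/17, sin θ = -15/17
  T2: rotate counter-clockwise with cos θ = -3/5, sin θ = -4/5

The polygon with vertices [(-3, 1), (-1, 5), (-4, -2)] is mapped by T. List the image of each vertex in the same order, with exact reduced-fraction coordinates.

T1 rotate counter-clockwise with cos θ = -8/17, sin θ = -15/17: (-3, 1) → (39/17, 37/17); (-1, 5) → (83/17, -25/17); (-4, -2) → (2/17, 76/17)
T2 rotate counter-clockwise with cos θ = -3/5, sin θ = -4/5: (39/17, 37/17) → (31/85, -267/85); (83/17, -25/17) → (-349/85, -257/85); (2/17, 76/17) → (298/85, -236/85)

image vertices: (31/85, -267/85), (-349/85, -257/85), (298/85, -236/85)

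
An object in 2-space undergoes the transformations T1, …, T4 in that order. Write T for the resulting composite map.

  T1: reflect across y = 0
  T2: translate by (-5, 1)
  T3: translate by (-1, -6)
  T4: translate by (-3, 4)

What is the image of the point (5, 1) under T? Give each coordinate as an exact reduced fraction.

T(p) = (-4, -2)

T1 reflect across y = 0: (5, 1) → (5, -1)
T2 translate by (-5, 1): (5, -1) → (0, 0)
T3 translate by (-1, -6): (0, 0) → (-1, -6)
T4 translate by (-3, 4): (-1, -6) → (-4, -2)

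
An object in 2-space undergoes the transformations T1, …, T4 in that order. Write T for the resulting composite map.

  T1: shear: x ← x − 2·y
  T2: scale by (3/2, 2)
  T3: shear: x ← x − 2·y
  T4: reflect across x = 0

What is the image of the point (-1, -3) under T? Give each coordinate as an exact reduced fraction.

T(p) = (-39/2, -6)

T1 shear: x ← x − 2·y: (-1, -3) → (5, -3)
T2 scale by (3/2, 2): (5, -3) → (15/2, -6)
T3 shear: x ← x − 2·y: (15/2, -6) → (39/2, -6)
T4 reflect across x = 0: (39/2, -6) → (-39/2, -6)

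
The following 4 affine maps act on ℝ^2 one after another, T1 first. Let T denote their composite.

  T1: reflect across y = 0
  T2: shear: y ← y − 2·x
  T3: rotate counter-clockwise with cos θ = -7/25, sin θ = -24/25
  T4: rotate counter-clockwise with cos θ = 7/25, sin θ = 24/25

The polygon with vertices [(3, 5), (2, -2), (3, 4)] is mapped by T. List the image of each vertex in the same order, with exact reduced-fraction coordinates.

T1 reflect across y = 0: (3, 5) → (3, -5); (2, -2) → (2, 2); (3, 4) → (3, -4)
T2 shear: y ← y − 2·x: (3, -5) → (3, -11); (2, 2) → (2, -2); (3, -4) → (3, -10)
T3 rotate counter-clockwise with cos θ = -7/25, sin θ = -24/25: (3, -11) → (-57/5, 1/5); (2, -2) → (-62/25, -34/25); (3, -10) → (-261/25, -2/25)
T4 rotate counter-clockwise with cos θ = 7/25, sin θ = 24/25: (-57/5, 1/5) → (-423/125, -1361/125); (-62/25, -34/25) → (382/625, -1726/625); (-261/25, -2/25) → (-1779/625, -6278/625)

image vertices: (-423/125, -1361/125), (382/625, -1726/625), (-1779/625, -6278/625)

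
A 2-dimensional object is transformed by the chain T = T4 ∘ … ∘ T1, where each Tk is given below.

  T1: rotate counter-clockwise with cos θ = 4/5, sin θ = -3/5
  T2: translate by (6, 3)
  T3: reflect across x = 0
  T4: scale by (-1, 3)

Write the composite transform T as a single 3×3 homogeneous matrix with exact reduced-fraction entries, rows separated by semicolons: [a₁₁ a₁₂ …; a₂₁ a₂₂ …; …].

T = [4/5 3/5 6; -9/5 12/5 9; 0 0 1]

T1 = [4/5 3/5 0; -3/5 4/5 0; 0 0 1]
T2·T1 = [4/5 3/5 6; -3/5 4/5 3; 0 0 1]
T3·…·T1 = [-4/5 -3/5 -6; -3/5 4/5 3; 0 0 1]
T4·…·T1 = [4/5 3/5 6; -9/5 12/5 9; 0 0 1]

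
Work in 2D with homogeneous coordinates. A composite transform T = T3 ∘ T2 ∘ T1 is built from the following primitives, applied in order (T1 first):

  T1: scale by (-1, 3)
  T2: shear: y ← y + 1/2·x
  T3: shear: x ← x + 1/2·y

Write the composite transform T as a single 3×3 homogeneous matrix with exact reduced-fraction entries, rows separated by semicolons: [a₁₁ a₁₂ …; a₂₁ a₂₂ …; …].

T1 = [-1 0 0; 0 3 0; 0 0 1]
T2·T1 = [-1 0 0; -1/2 3 0; 0 0 1]
T3·…·T1 = [-5/4 3/2 0; -1/2 3 0; 0 0 1]

T = [-5/4 3/2 0; -1/2 3 0; 0 0 1]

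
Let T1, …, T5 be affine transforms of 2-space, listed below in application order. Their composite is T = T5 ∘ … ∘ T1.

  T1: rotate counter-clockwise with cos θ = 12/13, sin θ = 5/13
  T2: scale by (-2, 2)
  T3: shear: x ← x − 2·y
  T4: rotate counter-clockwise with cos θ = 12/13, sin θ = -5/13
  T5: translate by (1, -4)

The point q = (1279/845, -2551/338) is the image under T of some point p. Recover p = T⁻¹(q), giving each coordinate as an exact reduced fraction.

p = (7/5, -9/4)

T1 = [12/13 -5/13 0; 5/13 12/13 0; 0 0 1]
T2·T1 = [-24/13 10/13 0; 10/13 24/13 0; 0 0 1]
T3·…·T1 = [-44/13 -38/13 0; 10/13 24/13 0; 0 0 1]
T4·…·T1 = [-478/169 -336/169 0; 340/169 478/169 0; 0 0 1]
T5·…·T1 = [-478/169 -336/169 1; 340/169 478/169 -4; 0 0 1]
det M = -4; M⁻¹ = [-239/338 -84/169 -433/338; 85/169 239/338 393/169; 0 0 1]
M⁻¹ · (1279/845, -2551/338)ᵀ = (7/5, -9/4)ᵀ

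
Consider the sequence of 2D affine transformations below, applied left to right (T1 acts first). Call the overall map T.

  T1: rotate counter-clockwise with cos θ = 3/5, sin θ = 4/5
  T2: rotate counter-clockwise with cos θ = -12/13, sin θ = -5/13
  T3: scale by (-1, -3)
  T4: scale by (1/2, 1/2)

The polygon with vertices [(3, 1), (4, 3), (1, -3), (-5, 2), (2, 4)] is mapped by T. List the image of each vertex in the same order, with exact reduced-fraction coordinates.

image vertices: (-3/26, 123/26), (-25/26, 90/13), (41/26, 9/26), (-103/65, -849/130), (-22/13, 57/13)

T1 rotate counter-clockwise with cos θ = 3/5, sin θ = 4/5: (3, 1) → (1, 3); (4, 3) → (0, 5); (1, -3) → (3, -1); (-5, 2) → (-23/5, -14/5); (2, 4) → (-2, 4)
T2 rotate counter-clockwise with cos θ = -12/13, sin θ = -5/13: (1, 3) → (3/13, -41/13); (0, 5) → (25/13, -60/13); (3, -1) → (-41/13, -3/13); (-23/5, -14/5) → (206/65, 283/65); (-2, 4) → (44/13, -38/13)
T3 scale by (-1, -3): (3/13, -41/13) → (-3/13, 123/13); (25/13, -60/13) → (-25/13, 180/13); (-41/13, -3/13) → (41/13, 9/13); (206/65, 283/65) → (-206/65, -849/65); (44/13, -38/13) → (-44/13, 114/13)
T4 scale by (1/2, 1/2): (-3/13, 123/13) → (-3/26, 123/26); (-25/13, 180/13) → (-25/26, 90/13); (41/13, 9/13) → (41/26, 9/26); (-206/65, -849/65) → (-103/65, -849/130); (-44/13, 114/13) → (-22/13, 57/13)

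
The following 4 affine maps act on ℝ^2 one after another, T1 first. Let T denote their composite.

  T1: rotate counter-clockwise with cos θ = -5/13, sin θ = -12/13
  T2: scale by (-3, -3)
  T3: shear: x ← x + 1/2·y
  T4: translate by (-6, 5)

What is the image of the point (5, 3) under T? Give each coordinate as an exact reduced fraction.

T1 rotate counter-clockwise with cos θ = -5/13, sin θ = -12/13: (5, 3) → (11/13, -75/13)
T2 scale by (-3, -3): (11/13, -75/13) → (-33/13, 225/13)
T3 shear: x ← x + 1/2·y: (-33/13, 225/13) → (159/26, 225/13)
T4 translate by (-6, 5): (159/26, 225/13) → (3/26, 290/13)

T(p) = (3/26, 290/13)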